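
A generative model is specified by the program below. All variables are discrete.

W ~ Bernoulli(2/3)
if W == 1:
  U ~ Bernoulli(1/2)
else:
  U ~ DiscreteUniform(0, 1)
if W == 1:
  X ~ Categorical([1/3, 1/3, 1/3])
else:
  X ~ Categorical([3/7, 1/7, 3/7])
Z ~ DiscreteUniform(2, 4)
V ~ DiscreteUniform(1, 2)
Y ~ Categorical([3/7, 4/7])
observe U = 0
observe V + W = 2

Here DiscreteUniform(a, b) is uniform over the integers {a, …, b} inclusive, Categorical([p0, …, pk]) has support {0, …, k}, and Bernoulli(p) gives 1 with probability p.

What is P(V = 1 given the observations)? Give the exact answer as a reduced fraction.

P(V = 1 | obs) = 2/3

Enumerate traces; 36 have nonzero weight after conditioning:
  (W=0, U=0, X=0, Z=2, V=2, Y=0) weight 1/196
  (W=0, U=0, X=0, Z=2, V=2, Y=1) weight 1/147
  (W=0, U=0, X=0, Z=3, V=2, Y=0) weight 1/196
  (W=0, U=0, X=0, Z=3, V=2, Y=1) weight 1/147
  (W=0, U=0, X=0, Z=4, V=2, Y=0) weight 1/196
  (W=0, U=0, X=0, Z=4, V=2, Y=1) weight 1/147
  (W=0, U=0, X=1, Z=2, V=2, Y=0) weight 1/588
  (W=0, U=0, X=1, Z=2, V=2, Y=1) weight 1/441
  (W=1, U=0, X=0, Z=2, V=1, Y=0) weight 1/126
  … 27 more
Group by V:
  weight(V=1) = 1/6
  weight(V=2) = 1/12
Total weight = 1/6 + 1/12 = 1/4
P(V=1 | obs) = 1/6 / 1/4 = 2/3
P(V=2 | obs) = 1/12 / 1/4 = 1/3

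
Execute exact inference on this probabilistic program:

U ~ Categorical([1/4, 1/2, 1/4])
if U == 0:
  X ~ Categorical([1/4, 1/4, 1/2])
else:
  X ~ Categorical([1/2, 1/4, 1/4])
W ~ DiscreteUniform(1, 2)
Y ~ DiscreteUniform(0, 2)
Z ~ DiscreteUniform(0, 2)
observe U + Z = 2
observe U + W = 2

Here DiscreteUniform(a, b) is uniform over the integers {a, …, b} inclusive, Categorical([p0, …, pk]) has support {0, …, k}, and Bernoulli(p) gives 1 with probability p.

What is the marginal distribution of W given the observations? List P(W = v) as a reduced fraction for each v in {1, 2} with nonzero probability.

Enumerate traces; 18 have nonzero weight after conditioning:
  (U=0, X=0, W=2, Y=0, Z=2) weight 1/288
  (U=0, X=0, W=2, Y=1, Z=2) weight 1/288
  (U=0, X=0, W=2, Y=2, Z=2) weight 1/288
  (U=0, X=1, W=2, Y=0, Z=2) weight 1/288
  (U=0, X=1, W=2, Y=1, Z=2) weight 1/288
  (U=0, X=1, W=2, Y=2, Z=2) weight 1/288
  (U=0, X=2, W=2, Y=0, Z=2) weight 1/144
  (U=0, X=2, W=2, Y=1, Z=2) weight 1/144
  (U=1, X=0, W=1, Y=0, Z=1) weight 1/72
  … 9 more
Group by W:
  weight(W=1) = 1/12
  weight(W=2) = 1/24
Total weight = 1/12 + 1/24 = 1/8
P(W=1 | obs) = 1/12 / 1/8 = 2/3
P(W=2 | obs) = 1/24 / 1/8 = 1/3

P(W=1) = 2/3, P(W=2) = 1/3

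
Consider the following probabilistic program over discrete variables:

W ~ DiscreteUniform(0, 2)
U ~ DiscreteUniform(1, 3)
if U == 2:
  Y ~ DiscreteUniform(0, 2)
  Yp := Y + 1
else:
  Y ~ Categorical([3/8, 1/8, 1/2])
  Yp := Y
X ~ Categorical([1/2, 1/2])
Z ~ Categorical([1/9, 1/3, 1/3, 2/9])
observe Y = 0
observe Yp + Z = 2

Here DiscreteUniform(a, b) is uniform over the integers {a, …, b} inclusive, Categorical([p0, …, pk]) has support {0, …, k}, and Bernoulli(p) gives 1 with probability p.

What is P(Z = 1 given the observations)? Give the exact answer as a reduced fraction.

P(Z = 1 | obs) = 4/13

Enumerate traces; 18 have nonzero weight after conditioning:
  (W=0, U=1, Y=0, X=0, Z=2) weight 1/144
  (W=0, U=1, Y=0, X=1, Z=2) weight 1/144
  (W=0, U=2, Y=0, X=0, Z=1) weight 1/162
  (W=0, U=2, Y=0, X=1, Z=1) weight 1/162
  (W=0, U=3, Y=0, X=0, Z=2) weight 1/144
  (W=0, U=3, Y=0, X=1, Z=2) weight 1/144
  (W=1, U=1, Y=0, X=0, Z=2) weight 1/144
  (W=1, U=1, Y=0, X=1, Z=2) weight 1/144
  … 10 more
Group by Z:
  weight(Z=1) = 1/27
  weight(Z=2) = 1/12
Total weight = 1/27 + 1/12 = 13/108
P(Z=1 | obs) = 1/27 / 13/108 = 4/13
P(Z=2 | obs) = 1/12 / 13/108 = 9/13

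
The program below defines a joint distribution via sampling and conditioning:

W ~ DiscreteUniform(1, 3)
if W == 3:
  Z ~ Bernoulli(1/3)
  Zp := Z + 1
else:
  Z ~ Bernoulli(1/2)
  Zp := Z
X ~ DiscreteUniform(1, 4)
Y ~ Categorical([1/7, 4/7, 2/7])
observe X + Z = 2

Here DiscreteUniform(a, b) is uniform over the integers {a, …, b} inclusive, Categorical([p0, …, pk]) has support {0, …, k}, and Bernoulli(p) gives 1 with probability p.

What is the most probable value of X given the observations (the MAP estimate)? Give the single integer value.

argmax_v P(X = v | obs) = 2

Enumerate traces; 18 have nonzero weight after conditioning:
  (W=1, Z=0, X=2, Y=0) weight 1/168
  (W=1, Z=0, X=2, Y=1) weight 1/42
  (W=1, Z=0, X=2, Y=2) weight 1/84
  (W=1, Z=1, X=1, Y=0) weight 1/168
  (W=1, Z=1, X=1, Y=1) weight 1/42
  (W=1, Z=1, X=1, Y=2) weight 1/84
  (W=2, Z=0, X=2, Y=0) weight 1/168
  (W=2, Z=0, X=2, Y=1) weight 1/42
  … 10 more
Group by X:
  weight(X=1) = 1/9
  weight(X=2) = 5/36
Total weight = 1/9 + 5/36 = 1/4
P(X=1 | obs) = 1/9 / 1/4 = 4/9
P(X=2 | obs) = 5/36 / 1/4 = 5/9
argmax = 2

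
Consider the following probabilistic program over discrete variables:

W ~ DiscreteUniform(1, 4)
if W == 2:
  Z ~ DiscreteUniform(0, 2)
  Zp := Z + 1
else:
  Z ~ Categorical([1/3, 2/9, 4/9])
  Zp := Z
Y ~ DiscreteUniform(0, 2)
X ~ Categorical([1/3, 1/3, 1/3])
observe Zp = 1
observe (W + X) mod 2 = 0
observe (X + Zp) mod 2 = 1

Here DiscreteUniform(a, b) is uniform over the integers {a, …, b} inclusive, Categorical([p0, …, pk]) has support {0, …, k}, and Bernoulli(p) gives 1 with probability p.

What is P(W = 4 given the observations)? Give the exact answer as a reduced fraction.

P(W = 4 | obs) = 2/5

Enumerate traces; 12 have nonzero weight after conditioning:
  (W=2, Z=0, Y=0, X=0) weight 1/108
  (W=2, Z=0, Y=0, X=2) weight 1/108
  (W=2, Z=0, Y=1, X=0) weight 1/108
  (W=2, Z=0, Y=1, X=2) weight 1/108
  (W=2, Z=0, Y=2, X=0) weight 1/108
  (W=2, Z=0, Y=2, X=2) weight 1/108
  (W=4, Z=1, Y=0, X=0) weight 1/162
  (W=4, Z=1, Y=0, X=2) weight 1/162
  … 4 more
Group by W:
  weight(W=2) = 1/18
  weight(W=4) = 1/27
Total weight = 1/18 + 1/27 = 5/54
P(W=2 | obs) = 1/18 / 5/54 = 3/5
P(W=4 | obs) = 1/27 / 5/54 = 2/5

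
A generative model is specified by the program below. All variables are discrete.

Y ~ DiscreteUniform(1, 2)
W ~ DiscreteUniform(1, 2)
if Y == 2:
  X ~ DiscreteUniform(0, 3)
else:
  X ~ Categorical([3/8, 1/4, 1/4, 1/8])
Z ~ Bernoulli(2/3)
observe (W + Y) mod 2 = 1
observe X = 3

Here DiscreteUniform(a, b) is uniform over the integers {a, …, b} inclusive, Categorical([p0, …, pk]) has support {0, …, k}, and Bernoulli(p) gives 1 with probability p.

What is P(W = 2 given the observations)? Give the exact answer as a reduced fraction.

Enumerate traces; 4 have nonzero weight after conditioning:
  (Y=1, W=2, X=3, Z=0) weight 1/96
  (Y=1, W=2, X=3, Z=1) weight 1/48
  (Y=2, W=1, X=3, Z=0) weight 1/48
  (Y=2, W=1, X=3, Z=1) weight 1/24
Group by W:
  weight(W=1) = 1/16
  weight(W=2) = 1/32
Total weight = 1/16 + 1/32 = 3/32
P(W=1 | obs) = 1/16 / 3/32 = 2/3
P(W=2 | obs) = 1/32 / 3/32 = 1/3

P(W = 2 | obs) = 1/3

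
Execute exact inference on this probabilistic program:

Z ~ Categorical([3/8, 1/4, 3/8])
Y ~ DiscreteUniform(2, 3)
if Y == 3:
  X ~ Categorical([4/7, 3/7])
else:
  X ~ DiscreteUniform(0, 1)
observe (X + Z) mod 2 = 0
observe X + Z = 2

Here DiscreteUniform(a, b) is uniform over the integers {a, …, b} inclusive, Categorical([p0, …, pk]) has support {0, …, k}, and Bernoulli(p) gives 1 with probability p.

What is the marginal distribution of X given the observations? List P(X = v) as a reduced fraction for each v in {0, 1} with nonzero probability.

Enumerate traces; 4 have nonzero weight after conditioning:
  (Z=1, Y=2, X=1) weight 1/16
  (Z=1, Y=3, X=1) weight 3/56
  (Z=2, Y=2, X=0) weight 3/32
  (Z=2, Y=3, X=0) weight 3/28
Group by X:
  weight(X=0) = 45/224
  weight(X=1) = 13/112
Total weight = 45/224 + 13/112 = 71/224
P(X=0 | obs) = 45/224 / 71/224 = 45/71
P(X=1 | obs) = 13/112 / 71/224 = 26/71

P(X=0) = 45/71, P(X=1) = 26/71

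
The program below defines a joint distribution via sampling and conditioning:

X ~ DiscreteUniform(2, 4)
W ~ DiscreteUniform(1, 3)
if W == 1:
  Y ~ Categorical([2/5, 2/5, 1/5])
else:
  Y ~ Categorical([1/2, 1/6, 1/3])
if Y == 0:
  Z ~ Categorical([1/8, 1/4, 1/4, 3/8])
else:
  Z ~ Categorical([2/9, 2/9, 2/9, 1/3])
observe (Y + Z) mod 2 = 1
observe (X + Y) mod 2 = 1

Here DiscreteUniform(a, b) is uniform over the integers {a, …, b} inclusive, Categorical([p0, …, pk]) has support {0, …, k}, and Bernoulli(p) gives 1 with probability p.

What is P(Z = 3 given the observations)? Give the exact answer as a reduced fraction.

Enumerate traces; 24 have nonzero weight after conditioning:
  (X=2, W=1, Y=1, Z=0) weight 4/405
  (X=2, W=1, Y=1, Z=2) weight 4/405
  (X=2, W=2, Y=1, Z=0) weight 1/243
  (X=2, W=2, Y=1, Z=2) weight 1/243
  (X=2, W=3, Y=1, Z=0) weight 1/243
  (X=2, W=3, Y=1, Z=2) weight 1/243
  (X=3, W=1, Y=0, Z=1) weight 1/90
  (X=3, W=1, Y=0, Z=3) weight 1/60
  … 16 more
Group by Z:
  weight(Z=0) = 44/1215
  weight(Z=1) = 293/4860
  weight(Z=2) = 44/1215
  weight(Z=3) = 293/3240
Total weight = 44/1215 + 293/4860 + 44/1215 + 293/3240 = 241/1080
P(Z=0 | obs) = 44/1215 / 241/1080 = 352/2169
P(Z=1 | obs) = 293/4860 / 241/1080 = 586/2169
P(Z=2 | obs) = 44/1215 / 241/1080 = 352/2169
P(Z=3 | obs) = 293/3240 / 241/1080 = 293/723

P(Z = 3 | obs) = 293/723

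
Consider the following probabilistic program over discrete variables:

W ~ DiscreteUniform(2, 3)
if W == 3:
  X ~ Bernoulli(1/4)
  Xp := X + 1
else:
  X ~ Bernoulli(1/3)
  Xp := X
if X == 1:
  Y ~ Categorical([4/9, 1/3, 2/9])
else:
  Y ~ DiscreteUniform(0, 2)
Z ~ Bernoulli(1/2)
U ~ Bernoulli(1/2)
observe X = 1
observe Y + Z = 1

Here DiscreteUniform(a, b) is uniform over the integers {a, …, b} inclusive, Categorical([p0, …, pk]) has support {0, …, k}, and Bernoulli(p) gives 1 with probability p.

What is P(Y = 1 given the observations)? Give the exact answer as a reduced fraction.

Enumerate traces; 8 have nonzero weight after conditioning:
  (W=2, X=1, Y=0, Z=1, U=0) weight 1/54
  (W=2, X=1, Y=0, Z=1, U=1) weight 1/54
  (W=2, X=1, Y=1, Z=0, U=0) weight 1/72
  (W=2, X=1, Y=1, Z=0, U=1) weight 1/72
  (W=3, X=1, Y=0, Z=1, U=0) weight 1/72
  (W=3, X=1, Y=0, Z=1, U=1) weight 1/72
  (W=3, X=1, Y=1, Z=0, U=0) weight 1/96
  (W=3, X=1, Y=1, Z=0, U=1) weight 1/96
Group by Y:
  weight(Y=0) = 7/108
  weight(Y=1) = 7/144
Total weight = 7/108 + 7/144 = 49/432
P(Y=0 | obs) = 7/108 / 49/432 = 4/7
P(Y=1 | obs) = 7/144 / 49/432 = 3/7

P(Y = 1 | obs) = 3/7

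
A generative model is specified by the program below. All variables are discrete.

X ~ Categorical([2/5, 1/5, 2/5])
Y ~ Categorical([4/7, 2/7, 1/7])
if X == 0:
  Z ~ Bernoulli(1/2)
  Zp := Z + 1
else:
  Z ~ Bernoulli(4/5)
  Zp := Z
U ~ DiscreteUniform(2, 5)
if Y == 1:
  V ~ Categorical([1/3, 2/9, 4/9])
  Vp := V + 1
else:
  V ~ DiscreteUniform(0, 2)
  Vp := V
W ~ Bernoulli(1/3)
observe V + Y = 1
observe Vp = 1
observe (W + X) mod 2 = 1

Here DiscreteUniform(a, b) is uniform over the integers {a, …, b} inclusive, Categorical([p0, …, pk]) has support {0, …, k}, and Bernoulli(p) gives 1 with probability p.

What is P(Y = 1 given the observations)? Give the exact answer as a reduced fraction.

P(Y = 1 | obs) = 1/3

Enumerate traces; 48 have nonzero weight after conditioning:
  (X=0, Y=0, Z=0, U=2, V=1, W=1) weight 1/315
  (X=0, Y=0, Z=0, U=3, V=1, W=1) weight 1/315
  (X=0, Y=0, Z=0, U=4, V=1, W=1) weight 1/315
  (X=0, Y=0, Z=0, U=5, V=1, W=1) weight 1/315
  (X=0, Y=0, Z=1, U=2, V=1, W=1) weight 1/315
  (X=0, Y=0, Z=1, U=3, V=1, W=1) weight 1/315
  (X=0, Y=0, Z=1, U=4, V=1, W=1) weight 1/315
  (X=0, Y=0, Z=1, U=5, V=1, W=1) weight 1/315
  (X=0, Y=1, Z=0, U=2, V=0, W=1) weight 1/630
  … 39 more
Group by Y:
  weight(Y=0) = 8/105
  weight(Y=1) = 4/105
Total weight = 8/105 + 4/105 = 4/35
P(Y=0 | obs) = 8/105 / 4/35 = 2/3
P(Y=1 | obs) = 4/105 / 4/35 = 1/3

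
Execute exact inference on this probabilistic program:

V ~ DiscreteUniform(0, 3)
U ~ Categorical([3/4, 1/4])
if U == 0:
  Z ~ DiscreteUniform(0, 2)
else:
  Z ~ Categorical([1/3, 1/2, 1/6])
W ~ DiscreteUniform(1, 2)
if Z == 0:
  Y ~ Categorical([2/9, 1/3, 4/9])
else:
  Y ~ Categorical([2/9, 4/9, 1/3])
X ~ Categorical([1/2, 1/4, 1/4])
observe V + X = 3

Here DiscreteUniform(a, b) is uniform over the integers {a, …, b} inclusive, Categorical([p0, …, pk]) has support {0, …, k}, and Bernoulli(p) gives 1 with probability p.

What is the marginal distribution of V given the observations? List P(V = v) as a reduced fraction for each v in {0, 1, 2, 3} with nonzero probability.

P(V=1) = 1/4, P(V=2) = 1/4, P(V=3) = 1/2

Enumerate traces; 108 have nonzero weight after conditioning:
  (V=1, U=0, Z=0, W=1, Y=0, X=2) weight 1/576
  (V=1, U=0, Z=0, W=1, Y=1, X=2) weight 1/384
  (V=1, U=0, Z=0, W=1, Y=2, X=2) weight 1/288
  (V=1, U=0, Z=0, W=2, Y=0, X=2) weight 1/576
  (V=1, U=0, Z=0, W=2, Y=1, X=2) weight 1/384
  (V=1, U=0, Z=0, W=2, Y=2, X=2) weight 1/288
  (V=1, U=0, Z=1, W=1, Y=0, X=2) weight 1/576
  (V=1, U=0, Z=1, W=1, Y=1, X=2) weight 1/288
  (V=2, U=0, Z=0, W=1, Y=0, X=1) weight 1/576
  (V=3, U=0, Z=0, W=1, Y=0, X=0) weight 1/288
  … 98 more
Group by V:
  weight(V=1) = 1/16
  weight(V=2) = 1/16
  weight(V=3) = 1/8
Total weight = 1/16 + 1/16 + 1/8 = 1/4
P(V=1 | obs) = 1/16 / 1/4 = 1/4
P(V=2 | obs) = 1/16 / 1/4 = 1/4
P(V=3 | obs) = 1/8 / 1/4 = 1/2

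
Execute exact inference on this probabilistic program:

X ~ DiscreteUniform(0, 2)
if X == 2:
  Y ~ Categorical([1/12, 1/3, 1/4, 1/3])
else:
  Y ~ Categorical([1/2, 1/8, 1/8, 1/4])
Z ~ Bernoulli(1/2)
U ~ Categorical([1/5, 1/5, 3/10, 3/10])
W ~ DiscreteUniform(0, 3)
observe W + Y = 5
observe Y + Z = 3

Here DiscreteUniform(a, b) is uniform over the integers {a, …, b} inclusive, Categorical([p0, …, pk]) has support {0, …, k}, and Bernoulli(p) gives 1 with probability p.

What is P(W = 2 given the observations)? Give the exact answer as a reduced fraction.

P(W = 2 | obs) = 5/8

Enumerate traces; 24 have nonzero weight after conditioning:
  (X=0, Y=2, Z=1, U=0, W=3) weight 1/960
  (X=0, Y=2, Z=1, U=1, W=3) weight 1/960
  (X=0, Y=2, Z=1, U=2, W=3) weight 1/640
  (X=0, Y=2, Z=1, U=3, W=3) weight 1/640
  (X=0, Y=3, Z=0, U=0, W=2) weight 1/480
  (X=0, Y=3, Z=0, U=1, W=2) weight 1/480
  (X=0, Y=3, Z=0, U=2, W=2) weight 1/320
  (X=0, Y=3, Z=0, U=3, W=2) weight 1/320
  … 16 more
Group by W:
  weight(W=2) = 5/144
  weight(W=3) = 1/48
Total weight = 5/144 + 1/48 = 1/18
P(W=2 | obs) = 5/144 / 1/18 = 5/8
P(W=3 | obs) = 1/48 / 1/18 = 3/8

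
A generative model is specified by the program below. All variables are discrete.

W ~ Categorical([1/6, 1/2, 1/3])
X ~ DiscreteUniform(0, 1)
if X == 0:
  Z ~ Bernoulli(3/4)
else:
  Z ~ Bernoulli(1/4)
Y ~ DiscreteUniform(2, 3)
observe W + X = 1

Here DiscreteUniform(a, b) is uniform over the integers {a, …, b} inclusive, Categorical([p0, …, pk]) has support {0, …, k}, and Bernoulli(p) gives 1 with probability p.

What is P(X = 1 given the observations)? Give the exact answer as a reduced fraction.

Enumerate traces; 8 have nonzero weight after conditioning:
  (W=0, X=1, Z=0, Y=2) weight 1/32
  (W=0, X=1, Z=0, Y=3) weight 1/32
  (W=0, X=1, Z=1, Y=2) weight 1/96
  (W=0, X=1, Z=1, Y=3) weight 1/96
  (W=1, X=0, Z=0, Y=2) weight 1/32
  (W=1, X=0, Z=0, Y=3) weight 1/32
  (W=1, X=0, Z=1, Y=2) weight 3/32
  (W=1, X=0, Z=1, Y=3) weight 3/32
Group by X:
  weight(X=0) = 1/4
  weight(X=1) = 1/12
Total weight = 1/4 + 1/12 = 1/3
P(X=0 | obs) = 1/4 / 1/3 = 3/4
P(X=1 | obs) = 1/12 / 1/3 = 1/4

P(X = 1 | obs) = 1/4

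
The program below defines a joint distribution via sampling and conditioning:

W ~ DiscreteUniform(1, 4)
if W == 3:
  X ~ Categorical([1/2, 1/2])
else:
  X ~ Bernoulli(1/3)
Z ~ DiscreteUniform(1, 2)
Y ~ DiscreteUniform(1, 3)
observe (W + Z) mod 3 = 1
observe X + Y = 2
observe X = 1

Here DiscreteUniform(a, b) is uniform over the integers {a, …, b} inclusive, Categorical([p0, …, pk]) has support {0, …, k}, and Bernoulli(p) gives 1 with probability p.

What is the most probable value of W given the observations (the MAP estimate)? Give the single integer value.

Enumerate traces; 2 have nonzero weight after conditioning:
  (W=2, X=1, Z=2, Y=1) weight 1/72
  (W=3, X=1, Z=1, Y=1) weight 1/48
Group by W:
  weight(W=2) = 1/72
  weight(W=3) = 1/48
Total weight = 1/72 + 1/48 = 5/144
P(W=2 | obs) = 1/72 / 5/144 = 2/5
P(W=3 | obs) = 1/48 / 5/144 = 3/5
argmax = 3

argmax_v P(W = v | obs) = 3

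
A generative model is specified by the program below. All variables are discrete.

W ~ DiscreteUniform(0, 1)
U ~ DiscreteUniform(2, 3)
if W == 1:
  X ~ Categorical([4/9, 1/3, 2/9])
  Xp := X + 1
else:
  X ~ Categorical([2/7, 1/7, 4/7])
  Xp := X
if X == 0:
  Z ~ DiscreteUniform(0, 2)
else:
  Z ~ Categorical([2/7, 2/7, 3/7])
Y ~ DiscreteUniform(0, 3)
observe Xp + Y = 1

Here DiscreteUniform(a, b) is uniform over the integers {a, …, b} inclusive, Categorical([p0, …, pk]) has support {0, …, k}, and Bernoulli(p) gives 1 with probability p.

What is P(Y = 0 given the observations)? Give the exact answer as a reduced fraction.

Enumerate traces; 18 have nonzero weight after conditioning:
  (W=0, U=2, X=0, Z=0, Y=1) weight 1/168
  (W=0, U=2, X=0, Z=1, Y=1) weight 1/168
  (W=0, U=2, X=0, Z=2, Y=1) weight 1/168
  (W=0, U=2, X=1, Z=0, Y=0) weight 1/392
  (W=0, U=2, X=1, Z=1, Y=0) weight 1/392
  (W=0, U=2, X=1, Z=2, Y=0) weight 3/784
  (W=0, U=3, X=0, Z=0, Y=1) weight 1/168
  (W=0, U=3, X=0, Z=1, Y=1) weight 1/168
  … 10 more
Group by Y:
  weight(Y=0) = 37/504
  weight(Y=1) = 1/28
Total weight = 37/504 + 1/28 = 55/504
P(Y=0 | obs) = 37/504 / 55/504 = 37/55
P(Y=1 | obs) = 1/28 / 55/504 = 18/55

P(Y = 0 | obs) = 37/55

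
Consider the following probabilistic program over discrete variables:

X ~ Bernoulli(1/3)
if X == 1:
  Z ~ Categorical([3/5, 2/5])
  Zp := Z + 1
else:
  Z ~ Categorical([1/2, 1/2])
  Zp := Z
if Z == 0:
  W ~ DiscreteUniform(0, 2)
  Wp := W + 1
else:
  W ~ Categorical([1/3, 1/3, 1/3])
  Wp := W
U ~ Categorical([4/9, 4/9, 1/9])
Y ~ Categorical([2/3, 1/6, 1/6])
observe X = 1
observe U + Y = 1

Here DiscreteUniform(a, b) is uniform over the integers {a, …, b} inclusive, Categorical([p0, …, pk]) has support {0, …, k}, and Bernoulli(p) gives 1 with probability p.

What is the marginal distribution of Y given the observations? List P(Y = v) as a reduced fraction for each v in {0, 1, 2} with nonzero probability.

Enumerate traces; 12 have nonzero weight after conditioning:
  (X=1, Z=0, W=0, U=0, Y=1) weight 2/405
  (X=1, Z=0, W=0, U=1, Y=0) weight 8/405
  (X=1, Z=0, W=1, U=0, Y=1) weight 2/405
  (X=1, Z=0, W=1, U=1, Y=0) weight 8/405
  (X=1, Z=0, W=2, U=0, Y=1) weight 2/405
  (X=1, Z=0, W=2, U=1, Y=0) weight 8/405
  (X=1, Z=1, W=0, U=0, Y=1) weight 4/1215
  (X=1, Z=1, W=0, U=1, Y=0) weight 16/1215
  … 4 more
Group by Y:
  weight(Y=0) = 8/81
  weight(Y=1) = 2/81
Total weight = 8/81 + 2/81 = 10/81
P(Y=0 | obs) = 8/81 / 10/81 = 4/5
P(Y=1 | obs) = 2/81 / 10/81 = 1/5

P(Y=0) = 4/5, P(Y=1) = 1/5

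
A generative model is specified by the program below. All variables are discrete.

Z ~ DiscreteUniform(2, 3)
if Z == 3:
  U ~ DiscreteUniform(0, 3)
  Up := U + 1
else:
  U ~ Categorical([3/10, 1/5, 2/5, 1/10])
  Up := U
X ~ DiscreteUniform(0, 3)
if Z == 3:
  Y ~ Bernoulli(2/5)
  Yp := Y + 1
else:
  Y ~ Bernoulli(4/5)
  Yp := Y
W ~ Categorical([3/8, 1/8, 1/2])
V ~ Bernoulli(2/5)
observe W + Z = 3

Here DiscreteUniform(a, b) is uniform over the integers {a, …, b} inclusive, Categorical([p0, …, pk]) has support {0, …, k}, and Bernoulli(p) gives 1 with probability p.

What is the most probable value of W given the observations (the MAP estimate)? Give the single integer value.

Enumerate traces; 128 have nonzero weight after conditioning:
  (Z=2, U=0, X=0, Y=0, W=1, V=0) weight 9/16000
  (Z=2, U=0, X=0, Y=0, W=1, V=1) weight 3/8000
  (Z=2, U=0, X=0, Y=1, W=1, V=0) weight 9/4000
  (Z=2, U=0, X=0, Y=1, W=1, V=1) weight 3/2000
  (Z=2, U=0, X=1, Y=0, W=1, V=0) weight 9/16000
  (Z=2, U=0, X=1, Y=0, W=1, V=1) weight 3/8000
  (Z=2, U=0, X=1, Y=1, W=1, V=0) weight 9/4000
  (Z=2, U=0, X=1, Y=1, W=1, V=1) weight 3/2000
  (Z=3, U=0, X=0, Y=0, W=0, V=0) weight 27/6400
  … 119 more
Group by W:
  weight(W=0) = 3/16
  weight(W=1) = 1/16
Total weight = 3/16 + 1/16 = 1/4
P(W=0 | obs) = 3/16 / 1/4 = 3/4
P(W=1 | obs) = 1/16 / 1/4 = 1/4
argmax = 0

argmax_v P(W = v | obs) = 0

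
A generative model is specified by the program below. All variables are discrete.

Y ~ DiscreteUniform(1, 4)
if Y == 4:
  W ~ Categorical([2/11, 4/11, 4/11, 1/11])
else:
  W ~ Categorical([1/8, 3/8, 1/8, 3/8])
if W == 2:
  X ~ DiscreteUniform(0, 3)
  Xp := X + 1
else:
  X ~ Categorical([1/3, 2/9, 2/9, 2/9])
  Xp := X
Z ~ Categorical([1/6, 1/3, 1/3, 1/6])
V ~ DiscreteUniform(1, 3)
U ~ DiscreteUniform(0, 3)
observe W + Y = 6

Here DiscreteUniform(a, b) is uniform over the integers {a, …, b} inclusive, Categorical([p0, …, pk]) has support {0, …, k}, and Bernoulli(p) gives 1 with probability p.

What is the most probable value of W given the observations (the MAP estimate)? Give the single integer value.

argmax_v P(W = v | obs) = 3

Enumerate traces; 384 have nonzero weight after conditioning:
  (Y=3, W=3, X=0, Z=0, V=1, U=0) weight 1/2304
  (Y=3, W=3, X=0, Z=0, V=1, U=1) weight 1/2304
  (Y=3, W=3, X=0, Z=0, V=1, U=2) weight 1/2304
  (Y=3, W=3, X=0, Z=0, V=1, U=3) weight 1/2304
  (Y=3, W=3, X=0, Z=0, V=2, U=0) weight 1/2304
  (Y=3, W=3, X=0, Z=0, V=2, U=1) weight 1/2304
  (Y=3, W=3, X=0, Z=0, V=2, U=2) weight 1/2304
  (Y=3, W=3, X=0, Z=0, V=2, U=3) weight 1/2304
  (Y=4, W=2, X=0, Z=0, V=1, U=0) weight 1/3168
  … 375 more
Group by W:
  weight(W=2) = 1/11
  weight(W=3) = 3/32
Total weight = 1/11 + 3/32 = 65/352
P(W=2 | obs) = 1/11 / 65/352 = 32/65
P(W=3 | obs) = 3/32 / 65/352 = 33/65
argmax = 3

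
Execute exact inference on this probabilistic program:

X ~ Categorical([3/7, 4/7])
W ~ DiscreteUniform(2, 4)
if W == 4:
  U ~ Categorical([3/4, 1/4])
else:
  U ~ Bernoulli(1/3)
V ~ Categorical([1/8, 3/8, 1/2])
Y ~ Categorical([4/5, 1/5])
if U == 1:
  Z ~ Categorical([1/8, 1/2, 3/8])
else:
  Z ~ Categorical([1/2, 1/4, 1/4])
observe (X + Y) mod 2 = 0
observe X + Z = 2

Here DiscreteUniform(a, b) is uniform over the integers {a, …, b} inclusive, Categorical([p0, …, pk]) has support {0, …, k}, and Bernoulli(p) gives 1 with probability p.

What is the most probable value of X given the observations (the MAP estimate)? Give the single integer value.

Enumerate traces; 36 have nonzero weight after conditioning:
  (X=0, W=2, U=0, V=0, Y=0, Z=2) weight 1/420
  (X=0, W=2, U=0, V=1, Y=0, Z=2) weight 1/140
  (X=0, W=2, U=0, V=2, Y=0, Z=2) weight 1/105
  (X=0, W=2, U=1, V=0, Y=0, Z=2) weight 1/560
  (X=0, W=2, U=1, V=1, Y=0, Z=2) weight 3/560
  (X=0, W=2, U=1, V=2, Y=0, Z=2) weight 1/140
  (X=0, W=3, U=0, V=0, Y=0, Z=2) weight 1/420
  (X=0, W=3, U=0, V=1, Y=0, Z=2) weight 1/140
  (X=1, W=2, U=0, V=0, Y=1, Z=1) weight 1/1260
  … 27 more
Group by X:
  weight(X=0) = 83/840
  weight(X=1) = 47/1260
Total weight = 83/840 + 47/1260 = 49/360
P(X=0 | obs) = 83/840 / 49/360 = 249/343
P(X=1 | obs) = 47/1260 / 49/360 = 94/343
argmax = 0

argmax_v P(X = v | obs) = 0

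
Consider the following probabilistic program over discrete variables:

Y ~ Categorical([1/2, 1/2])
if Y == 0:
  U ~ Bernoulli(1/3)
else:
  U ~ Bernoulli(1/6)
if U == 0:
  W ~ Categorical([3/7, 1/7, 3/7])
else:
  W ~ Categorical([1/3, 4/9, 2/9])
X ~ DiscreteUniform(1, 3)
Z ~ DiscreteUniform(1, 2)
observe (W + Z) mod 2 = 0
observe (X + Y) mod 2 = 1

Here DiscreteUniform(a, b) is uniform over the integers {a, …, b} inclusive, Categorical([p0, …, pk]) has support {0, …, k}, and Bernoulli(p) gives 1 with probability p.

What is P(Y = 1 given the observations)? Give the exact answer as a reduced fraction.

Enumerate traces; 18 have nonzero weight after conditioning:
  (Y=0, U=0, W=0, X=1, Z=2) weight 1/42
  (Y=0, U=0, W=0, X=3, Z=2) weight 1/42
  (Y=0, U=0, W=1, X=1, Z=1) weight 1/126
  (Y=0, U=0, W=1, X=3, Z=1) weight 1/126
  (Y=0, U=0, W=2, X=1, Z=2) weight 1/42
  (Y=0, U=0, W=2, X=3, Z=2) weight 1/42
  (Y=0, U=1, W=0, X=1, Z=2) weight 1/108
  (Y=0, U=1, W=0, X=3, Z=2) weight 1/108
  (Y=1, U=0, W=0, X=2, Z=2) weight 5/168
  … 9 more
Group by Y:
  weight(Y=0) = 1/6
  weight(Y=1) = 1/12
Total weight = 1/6 + 1/12 = 1/4
P(Y=0 | obs) = 1/6 / 1/4 = 2/3
P(Y=1 | obs) = 1/12 / 1/4 = 1/3

P(Y = 1 | obs) = 1/3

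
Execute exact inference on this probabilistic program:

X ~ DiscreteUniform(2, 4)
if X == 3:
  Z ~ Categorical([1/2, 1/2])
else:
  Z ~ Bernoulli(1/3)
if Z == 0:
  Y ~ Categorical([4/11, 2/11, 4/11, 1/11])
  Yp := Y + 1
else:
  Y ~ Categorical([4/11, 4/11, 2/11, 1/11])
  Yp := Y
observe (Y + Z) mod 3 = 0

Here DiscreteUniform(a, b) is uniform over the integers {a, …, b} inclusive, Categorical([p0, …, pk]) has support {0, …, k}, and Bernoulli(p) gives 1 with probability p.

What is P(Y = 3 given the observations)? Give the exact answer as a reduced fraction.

P(Y = 3 | obs) = 11/69

Enumerate traces; 9 have nonzero weight after conditioning:
  (X=2, Z=0, Y=0) weight 8/99
  (X=2, Z=0, Y=3) weight 2/99
  (X=2, Z=1, Y=2) weight 2/99
  (X=3, Z=0, Y=0) weight 2/33
  (X=3, Z=0, Y=3) weight 1/66
  (X=3, Z=1, Y=2) weight 1/33
  (X=4, Z=0, Y=0) weight 8/99
  (X=4, Z=0, Y=3) weight 2/99
  … 1 more
Group by Y:
  weight(Y=0) = 2/9
  weight(Y=2) = 7/99
  weight(Y=3) = 1/18
Total weight = 2/9 + 7/99 + 1/18 = 23/66
P(Y=0 | obs) = 2/9 / 23/66 = 44/69
P(Y=2 | obs) = 7/99 / 23/66 = 14/69
P(Y=3 | obs) = 1/18 / 23/66 = 11/69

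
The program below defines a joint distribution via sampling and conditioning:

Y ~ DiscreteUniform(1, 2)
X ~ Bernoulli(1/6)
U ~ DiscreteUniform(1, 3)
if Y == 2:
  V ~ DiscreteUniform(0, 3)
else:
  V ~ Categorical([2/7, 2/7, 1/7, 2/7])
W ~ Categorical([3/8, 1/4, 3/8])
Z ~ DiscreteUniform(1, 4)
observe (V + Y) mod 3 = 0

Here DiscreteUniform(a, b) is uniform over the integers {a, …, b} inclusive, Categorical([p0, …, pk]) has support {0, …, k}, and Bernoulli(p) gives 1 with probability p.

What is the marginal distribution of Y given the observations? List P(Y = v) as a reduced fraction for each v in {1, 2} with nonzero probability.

Enumerate traces; 144 have nonzero weight after conditioning:
  (Y=1, X=0, U=1, V=2, W=0, Z=1) weight 5/2688
  (Y=1, X=0, U=1, V=2, W=0, Z=2) weight 5/2688
  (Y=1, X=0, U=1, V=2, W=0, Z=3) weight 5/2688
  (Y=1, X=0, U=1, V=2, W=0, Z=4) weight 5/2688
  (Y=1, X=0, U=1, V=2, W=1, Z=1) weight 5/4032
  (Y=1, X=0, U=1, V=2, W=1, Z=2) weight 5/4032
  (Y=1, X=0, U=1, V=2, W=1, Z=3) weight 5/4032
  (Y=1, X=0, U=1, V=2, W=1, Z=4) weight 5/4032
  (Y=2, X=0, U=1, V=1, W=0, Z=1) weight 5/1536
  … 135 more
Group by Y:
  weight(Y=1) = 1/14
  weight(Y=2) = 1/8
Total weight = 1/14 + 1/8 = 11/56
P(Y=1 | obs) = 1/14 / 11/56 = 4/11
P(Y=2 | obs) = 1/8 / 11/56 = 7/11

P(Y=1) = 4/11, P(Y=2) = 7/11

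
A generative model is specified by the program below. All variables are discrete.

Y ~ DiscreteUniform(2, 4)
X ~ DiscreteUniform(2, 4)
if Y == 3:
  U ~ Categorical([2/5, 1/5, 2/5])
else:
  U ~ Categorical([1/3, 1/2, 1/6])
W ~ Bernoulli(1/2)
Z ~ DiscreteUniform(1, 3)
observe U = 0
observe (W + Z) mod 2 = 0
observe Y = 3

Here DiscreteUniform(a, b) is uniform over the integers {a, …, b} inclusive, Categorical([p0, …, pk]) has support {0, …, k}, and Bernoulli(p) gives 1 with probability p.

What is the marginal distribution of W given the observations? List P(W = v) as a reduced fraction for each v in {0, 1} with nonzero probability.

P(W=0) = 1/3, P(W=1) = 2/3

Enumerate traces; 9 have nonzero weight after conditioning:
  (Y=3, X=2, U=0, W=0, Z=2) weight 1/135
  (Y=3, X=2, U=0, W=1, Z=1) weight 1/135
  (Y=3, X=2, U=0, W=1, Z=3) weight 1/135
  (Y=3, X=3, U=0, W=0, Z=2) weight 1/135
  (Y=3, X=3, U=0, W=1, Z=1) weight 1/135
  (Y=3, X=3, U=0, W=1, Z=3) weight 1/135
  (Y=3, X=4, U=0, W=0, Z=2) weight 1/135
  (Y=3, X=4, U=0, W=1, Z=1) weight 1/135
  … 1 more
Group by W:
  weight(W=0) = 1/45
  weight(W=1) = 2/45
Total weight = 1/45 + 2/45 = 1/15
P(W=0 | obs) = 1/45 / 1/15 = 1/3
P(W=1 | obs) = 2/45 / 1/15 = 2/3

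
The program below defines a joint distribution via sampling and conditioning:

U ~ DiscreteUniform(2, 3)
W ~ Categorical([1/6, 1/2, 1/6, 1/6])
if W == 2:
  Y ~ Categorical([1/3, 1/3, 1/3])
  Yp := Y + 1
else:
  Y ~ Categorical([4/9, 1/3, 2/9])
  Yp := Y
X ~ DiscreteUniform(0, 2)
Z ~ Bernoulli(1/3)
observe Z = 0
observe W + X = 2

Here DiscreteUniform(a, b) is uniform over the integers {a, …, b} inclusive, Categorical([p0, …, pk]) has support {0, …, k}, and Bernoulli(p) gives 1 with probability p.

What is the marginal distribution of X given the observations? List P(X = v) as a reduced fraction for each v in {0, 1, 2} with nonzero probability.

Enumerate traces; 18 have nonzero weight after conditioning:
  (U=2, W=0, Y=0, X=2, Z=0) weight 2/243
  (U=2, W=0, Y=1, X=2, Z=0) weight 1/162
  (U=2, W=0, Y=2, X=2, Z=0) weight 1/243
  (U=2, W=1, Y=0, X=1, Z=0) weight 2/81
  (U=2, W=1, Y=1, X=1, Z=0) weight 1/54
  (U=2, W=1, Y=2, X=1, Z=0) weight 1/81
  (U=2, W=2, Y=0, X=0, Z=0) weight 1/162
  (U=2, W=2, Y=1, X=0, Z=0) weight 1/162
  … 10 more
Group by X:
  weight(X=0) = 1/27
  weight(X=1) = 1/9
  weight(X=2) = 1/27
Total weight = 1/27 + 1/9 + 1/27 = 5/27
P(X=0 | obs) = 1/27 / 5/27 = 1/5
P(X=1 | obs) = 1/9 / 5/27 = 3/5
P(X=2 | obs) = 1/27 / 5/27 = 1/5

P(X=0) = 1/5, P(X=1) = 3/5, P(X=2) = 1/5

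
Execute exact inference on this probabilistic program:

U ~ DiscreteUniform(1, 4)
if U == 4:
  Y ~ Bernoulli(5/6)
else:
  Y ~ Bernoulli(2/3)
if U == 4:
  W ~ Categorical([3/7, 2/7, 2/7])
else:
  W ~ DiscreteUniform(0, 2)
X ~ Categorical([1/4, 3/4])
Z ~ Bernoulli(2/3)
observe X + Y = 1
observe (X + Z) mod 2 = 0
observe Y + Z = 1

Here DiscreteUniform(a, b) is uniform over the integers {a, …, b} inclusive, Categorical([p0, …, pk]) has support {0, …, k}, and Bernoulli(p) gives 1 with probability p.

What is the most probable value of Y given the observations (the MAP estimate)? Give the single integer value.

Enumerate traces; 24 have nonzero weight after conditioning:
  (U=1, Y=0, W=0, X=1, Z=1) weight 1/72
  (U=1, Y=0, W=1, X=1, Z=1) weight 1/72
  (U=1, Y=0, W=2, X=1, Z=1) weight 1/72
  (U=1, Y=1, W=0, X=0, Z=0) weight 1/216
  (U=1, Y=1, W=1, X=0, Z=0) weight 1/216
  (U=1, Y=1, W=2, X=0, Z=0) weight 1/216
  (U=2, Y=0, W=0, X=1, Z=1) weight 1/72
  (U=2, Y=0, W=1, X=1, Z=1) weight 1/72
  … 16 more
Group by Y:
  weight(Y=0) = 7/48
  weight(Y=1) = 17/288
Total weight = 7/48 + 17/288 = 59/288
P(Y=0 | obs) = 7/48 / 59/288 = 42/59
P(Y=1 | obs) = 17/288 / 59/288 = 17/59
argmax = 0

argmax_v P(Y = v | obs) = 0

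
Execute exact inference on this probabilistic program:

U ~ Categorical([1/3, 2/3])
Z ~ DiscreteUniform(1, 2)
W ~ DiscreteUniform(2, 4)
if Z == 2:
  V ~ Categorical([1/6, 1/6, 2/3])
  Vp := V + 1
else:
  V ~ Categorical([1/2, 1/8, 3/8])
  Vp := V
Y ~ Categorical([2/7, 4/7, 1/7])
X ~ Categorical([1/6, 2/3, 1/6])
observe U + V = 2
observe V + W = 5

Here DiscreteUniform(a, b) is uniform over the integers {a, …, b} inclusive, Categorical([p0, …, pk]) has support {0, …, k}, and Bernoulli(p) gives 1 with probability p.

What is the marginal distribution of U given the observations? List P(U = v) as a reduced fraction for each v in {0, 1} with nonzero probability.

Enumerate traces; 36 have nonzero weight after conditioning:
  (U=0, Z=1, W=3, V=2, Y=0, X=0) weight 1/1008
  (U=0, Z=1, W=3, V=2, Y=0, X=1) weight 1/252
  (U=0, Z=1, W=3, V=2, Y=0, X=2) weight 1/1008
  (U=0, Z=1, W=3, V=2, Y=1, X=0) weight 1/504
  (U=0, Z=1, W=3, V=2, Y=1, X=1) weight 1/126
  (U=0, Z=1, W=3, V=2, Y=1, X=2) weight 1/504
  (U=0, Z=1, W=3, V=2, Y=2, X=0) weight 1/2016
  (U=0, Z=1, W=3, V=2, Y=2, X=1) weight 1/504
  (U=1, Z=1, W=4, V=1, Y=0, X=0) weight 1/1512
  … 27 more
Group by U:
  weight(U=0) = 25/432
  weight(U=1) = 7/216
Total weight = 25/432 + 7/216 = 13/144
P(U=0 | obs) = 25/432 / 13/144 = 25/39
P(U=1 | obs) = 7/216 / 13/144 = 14/39

P(U=0) = 25/39, P(U=1) = 14/39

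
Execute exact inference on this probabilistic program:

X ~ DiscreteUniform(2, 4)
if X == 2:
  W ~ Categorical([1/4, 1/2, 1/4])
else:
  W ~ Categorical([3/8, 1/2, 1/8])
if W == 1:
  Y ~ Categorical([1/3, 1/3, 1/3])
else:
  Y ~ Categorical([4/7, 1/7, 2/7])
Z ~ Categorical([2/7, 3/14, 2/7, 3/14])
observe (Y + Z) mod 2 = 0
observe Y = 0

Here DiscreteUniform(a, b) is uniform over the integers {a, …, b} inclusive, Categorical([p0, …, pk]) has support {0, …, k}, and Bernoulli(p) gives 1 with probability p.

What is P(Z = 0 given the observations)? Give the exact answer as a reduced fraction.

Enumerate traces; 18 have nonzero weight after conditioning:
  (X=2, W=0, Y=0, Z=0) weight 2/147
  (X=2, W=0, Y=0, Z=2) weight 2/147
  (X=2, W=1, Y=0, Z=0) weight 1/63
  (X=2, W=1, Y=0, Z=2) weight 1/63
  (X=2, W=2, Y=0, Z=0) weight 2/147
  (X=2, W=2, Y=0, Z=2) weight 2/147
  (X=3, W=0, Y=0, Z=0) weight 1/49
  (X=3, W=0, Y=0, Z=2) weight 1/49
  … 10 more
Group by Z:
  weight(Z=0) = 19/147
  weight(Z=2) = 19/147
Total weight = 19/147 + 19/147 = 38/147
P(Z=0 | obs) = 19/147 / 38/147 = 1/2
P(Z=2 | obs) = 19/147 / 38/147 = 1/2

P(Z = 0 | obs) = 1/2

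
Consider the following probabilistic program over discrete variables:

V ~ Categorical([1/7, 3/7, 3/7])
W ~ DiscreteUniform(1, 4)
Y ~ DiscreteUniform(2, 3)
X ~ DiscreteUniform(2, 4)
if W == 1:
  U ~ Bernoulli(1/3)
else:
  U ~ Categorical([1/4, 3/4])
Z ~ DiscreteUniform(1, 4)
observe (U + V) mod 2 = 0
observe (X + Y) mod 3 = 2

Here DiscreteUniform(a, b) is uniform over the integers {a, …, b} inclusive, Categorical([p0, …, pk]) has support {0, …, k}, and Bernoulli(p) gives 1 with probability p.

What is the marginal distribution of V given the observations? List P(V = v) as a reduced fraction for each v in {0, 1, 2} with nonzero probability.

P(V=0) = 17/161, P(V=1) = 93/161, P(V=2) = 51/161

Enumerate traces; 96 have nonzero weight after conditioning:
  (V=0, W=1, Y=2, X=3, U=0, Z=1) weight 1/1008
  (V=0, W=1, Y=2, X=3, U=0, Z=2) weight 1/1008
  (V=0, W=1, Y=2, X=3, U=0, Z=3) weight 1/1008
  (V=0, W=1, Y=2, X=3, U=0, Z=4) weight 1/1008
  (V=0, W=1, Y=3, X=2, U=0, Z=1) weight 1/1008
  (V=0, W=1, Y=3, X=2, U=0, Z=2) weight 1/1008
  (V=0, W=1, Y=3, X=2, U=0, Z=3) weight 1/1008
  (V=0, W=1, Y=3, X=2, U=0, Z=4) weight 1/1008
  (V=1, W=1, Y=2, X=3, U=1, Z=1) weight 1/672
  (V=2, W=1, Y=2, X=3, U=0, Z=1) weight 1/336
  … 86 more
Group by V:
  weight(V=0) = 17/1008
  weight(V=1) = 31/336
  weight(V=2) = 17/336
Total weight = 17/1008 + 31/336 + 17/336 = 23/144
P(V=0 | obs) = 17/1008 / 23/144 = 17/161
P(V=1 | obs) = 31/336 / 23/144 = 93/161
P(V=2 | obs) = 17/336 / 23/144 = 51/161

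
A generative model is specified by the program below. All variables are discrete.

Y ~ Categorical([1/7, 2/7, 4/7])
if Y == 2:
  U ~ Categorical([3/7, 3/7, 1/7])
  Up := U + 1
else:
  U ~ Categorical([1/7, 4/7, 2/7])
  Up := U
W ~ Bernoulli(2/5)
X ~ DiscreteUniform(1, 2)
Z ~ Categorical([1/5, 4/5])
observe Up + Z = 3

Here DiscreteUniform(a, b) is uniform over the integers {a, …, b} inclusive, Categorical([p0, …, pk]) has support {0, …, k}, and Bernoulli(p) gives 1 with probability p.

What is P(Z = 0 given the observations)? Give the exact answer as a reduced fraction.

P(Z = 0 | obs) = 1/19

Enumerate traces; 16 have nonzero weight after conditioning:
  (Y=0, U=2, W=0, X=1, Z=1) weight 12/1225
  (Y=0, U=2, W=0, X=2, Z=1) weight 12/1225
  (Y=0, U=2, W=1, X=1, Z=1) weight 8/1225
  (Y=0, U=2, W=1, X=2, Z=1) weight 8/1225
  (Y=1, U=2, W=0, X=1, Z=1) weight 24/1225
  (Y=1, U=2, W=0, X=2, Z=1) weight 24/1225
  (Y=1, U=2, W=1, X=1, Z=1) weight 16/1225
  (Y=1, U=2, W=1, X=2, Z=1) weight 16/1225
  (Y=2, U=2, W=0, X=1, Z=0) weight 6/1225
  … 7 more
Group by Z:
  weight(Z=0) = 4/245
  weight(Z=1) = 72/245
Total weight = 4/245 + 72/245 = 76/245
P(Z=0 | obs) = 4/245 / 76/245 = 1/19
P(Z=1 | obs) = 72/245 / 76/245 = 18/19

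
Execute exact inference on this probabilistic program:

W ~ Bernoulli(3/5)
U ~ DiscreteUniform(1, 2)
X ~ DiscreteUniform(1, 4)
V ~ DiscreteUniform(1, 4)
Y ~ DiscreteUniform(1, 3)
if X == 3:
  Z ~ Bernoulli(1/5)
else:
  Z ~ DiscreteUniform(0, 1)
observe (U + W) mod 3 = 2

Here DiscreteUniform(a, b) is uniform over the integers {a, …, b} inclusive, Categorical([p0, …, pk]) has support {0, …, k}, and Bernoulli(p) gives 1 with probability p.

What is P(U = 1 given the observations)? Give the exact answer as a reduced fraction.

Enumerate traces; 192 have nonzero weight after conditioning:
  (W=0, U=2, X=1, V=1, Y=1, Z=0) weight 1/480
  (W=0, U=2, X=1, V=1, Y=1, Z=1) weight 1/480
  (W=0, U=2, X=1, V=1, Y=2, Z=0) weight 1/480
  (W=0, U=2, X=1, V=1, Y=2, Z=1) weight 1/480
  (W=0, U=2, X=1, V=1, Y=3, Z=0) weight 1/480
  (W=0, U=2, X=1, V=1, Y=3, Z=1) weight 1/480
  (W=0, U=2, X=1, V=2, Y=1, Z=0) weight 1/480
  (W=0, U=2, X=1, V=2, Y=1, Z=1) weight 1/480
  (W=1, U=1, X=1, V=1, Y=1, Z=0) weight 1/320
  … 183 more
Group by U:
  weight(U=1) = 3/10
  weight(U=2) = 1/5
Total weight = 3/10 + 1/5 = 1/2
P(U=1 | obs) = 3/10 / 1/2 = 3/5
P(U=2 | obs) = 1/5 / 1/2 = 2/5

P(U = 1 | obs) = 3/5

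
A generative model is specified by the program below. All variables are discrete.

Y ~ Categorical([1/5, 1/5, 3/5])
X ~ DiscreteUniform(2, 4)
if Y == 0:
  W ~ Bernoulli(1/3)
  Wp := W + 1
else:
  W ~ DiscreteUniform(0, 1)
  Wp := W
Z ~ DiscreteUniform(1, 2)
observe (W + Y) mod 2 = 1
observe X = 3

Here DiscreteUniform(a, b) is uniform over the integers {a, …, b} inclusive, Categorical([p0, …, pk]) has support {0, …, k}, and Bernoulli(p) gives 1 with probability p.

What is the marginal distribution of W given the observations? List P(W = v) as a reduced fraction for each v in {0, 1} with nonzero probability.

P(W=0) = 3/14, P(W=1) = 11/14

Enumerate traces; 6 have nonzero weight after conditioning:
  (Y=0, X=3, W=1, Z=1) weight 1/90
  (Y=0, X=3, W=1, Z=2) weight 1/90
  (Y=1, X=3, W=0, Z=1) weight 1/60
  (Y=1, X=3, W=0, Z=2) weight 1/60
  (Y=2, X=3, W=1, Z=1) weight 1/20
  (Y=2, X=3, W=1, Z=2) weight 1/20
Group by W:
  weight(W=0) = 1/30
  weight(W=1) = 11/90
Total weight = 1/30 + 11/90 = 7/45
P(W=0 | obs) = 1/30 / 7/45 = 3/14
P(W=1 | obs) = 11/90 / 7/45 = 11/14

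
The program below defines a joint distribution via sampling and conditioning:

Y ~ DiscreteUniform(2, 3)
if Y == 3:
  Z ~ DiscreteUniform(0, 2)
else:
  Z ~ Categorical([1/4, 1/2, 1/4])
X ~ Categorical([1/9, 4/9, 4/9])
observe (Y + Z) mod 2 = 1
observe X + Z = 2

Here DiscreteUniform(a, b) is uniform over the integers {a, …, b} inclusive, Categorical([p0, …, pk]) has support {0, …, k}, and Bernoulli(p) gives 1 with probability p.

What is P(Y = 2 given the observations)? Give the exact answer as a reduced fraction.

P(Y = 2 | obs) = 6/11

Enumerate traces; 3 have nonzero weight after conditioning:
  (Y=2, Z=1, X=1) weight 1/9
  (Y=3, Z=0, X=2) weight 2/27
  (Y=3, Z=2, X=0) weight 1/54
Group by Y:
  weight(Y=2) = 1/9
  weight(Y=3) = 5/54
Total weight = 1/9 + 5/54 = 11/54
P(Y=2 | obs) = 1/9 / 11/54 = 6/11
P(Y=3 | obs) = 5/54 / 11/54 = 5/11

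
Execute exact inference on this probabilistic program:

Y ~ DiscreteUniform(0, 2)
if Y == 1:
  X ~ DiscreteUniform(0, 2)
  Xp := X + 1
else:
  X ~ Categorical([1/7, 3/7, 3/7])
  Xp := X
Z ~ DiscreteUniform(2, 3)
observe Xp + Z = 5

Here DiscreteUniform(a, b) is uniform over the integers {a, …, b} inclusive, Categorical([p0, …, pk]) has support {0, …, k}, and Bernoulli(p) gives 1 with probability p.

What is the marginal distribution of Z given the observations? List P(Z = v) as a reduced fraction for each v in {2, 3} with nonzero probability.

P(Z=2) = 7/32, P(Z=3) = 25/32

Enumerate traces; 4 have nonzero weight after conditioning:
  (Y=0, X=2, Z=3) weight 1/14
  (Y=1, X=1, Z=3) weight 1/18
  (Y=1, X=2, Z=2) weight 1/18
  (Y=2, X=2, Z=3) weight 1/14
Group by Z:
  weight(Z=2) = 1/18
  weight(Z=3) = 25/126
Total weight = 1/18 + 25/126 = 16/63
P(Z=2 | obs) = 1/18 / 16/63 = 7/32
P(Z=3 | obs) = 25/126 / 16/63 = 25/32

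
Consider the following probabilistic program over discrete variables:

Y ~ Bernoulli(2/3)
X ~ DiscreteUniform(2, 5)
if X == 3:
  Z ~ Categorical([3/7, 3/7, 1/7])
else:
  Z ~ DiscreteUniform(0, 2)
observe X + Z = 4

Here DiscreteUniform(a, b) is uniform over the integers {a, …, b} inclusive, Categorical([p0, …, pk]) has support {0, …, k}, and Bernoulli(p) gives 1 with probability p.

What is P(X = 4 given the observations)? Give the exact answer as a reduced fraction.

Enumerate traces; 6 have nonzero weight after conditioning:
  (Y=0, X=2, Z=2) weight 1/36
  (Y=0, X=3, Z=1) weight 1/28
  (Y=0, X=4, Z=0) weight 1/36
  (Y=1, X=2, Z=2) weight 1/18
  (Y=1, X=3, Z=1) weight 1/14
  (Y=1, X=4, Z=0) weight 1/18
Group by X:
  weight(X=2) = 1/12
  weight(X=3) = 3/28
  weight(X=4) = 1/12
Total weight = 1/12 + 3/28 + 1/12 = 23/84
P(X=2 | obs) = 1/12 / 23/84 = 7/23
P(X=3 | obs) = 3/28 / 23/84 = 9/23
P(X=4 | obs) = 1/12 / 23/84 = 7/23

P(X = 4 | obs) = 7/23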